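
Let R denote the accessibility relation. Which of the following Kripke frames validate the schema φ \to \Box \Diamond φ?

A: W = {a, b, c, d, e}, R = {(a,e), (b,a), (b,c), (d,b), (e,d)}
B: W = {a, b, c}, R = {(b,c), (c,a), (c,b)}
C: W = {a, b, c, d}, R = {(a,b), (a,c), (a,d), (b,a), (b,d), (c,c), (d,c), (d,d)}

none

Frame correspondent (Sahlqvist): \forall x \forall y (Rxy \to Ryx) — i.e. symmetry.
A: fails — Rbc but not Rcb.
B: fails — Rca but not Rac.
C: fails — Rdc but not Rcd.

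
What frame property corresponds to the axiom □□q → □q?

Density

Suppose □□q→□q is valid. Take Rxy and set V(q)={w : xR²w}. Then □□q at x, so □q at x, so q at y, i.e. ∃z(Rxz∧Rzy).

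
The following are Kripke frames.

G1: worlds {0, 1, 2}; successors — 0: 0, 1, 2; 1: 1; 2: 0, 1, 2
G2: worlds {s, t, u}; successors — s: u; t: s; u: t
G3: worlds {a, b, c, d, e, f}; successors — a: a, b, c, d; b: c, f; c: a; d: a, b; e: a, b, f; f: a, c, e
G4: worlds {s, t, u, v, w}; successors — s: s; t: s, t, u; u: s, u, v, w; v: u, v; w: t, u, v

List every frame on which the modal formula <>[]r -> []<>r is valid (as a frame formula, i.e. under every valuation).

Frame correspondent (Sahlqvist): forall x forall y forall z (Rxy & Rxz -> exists w (Ryw & Rzw)) — i.e. convergence.
G1: holds.
G2: holds.
G3: fails — Rab and Rac but b and c have no common successor.
G4: fails — Ruv and Rus but v and s have no common successor.

G1, G2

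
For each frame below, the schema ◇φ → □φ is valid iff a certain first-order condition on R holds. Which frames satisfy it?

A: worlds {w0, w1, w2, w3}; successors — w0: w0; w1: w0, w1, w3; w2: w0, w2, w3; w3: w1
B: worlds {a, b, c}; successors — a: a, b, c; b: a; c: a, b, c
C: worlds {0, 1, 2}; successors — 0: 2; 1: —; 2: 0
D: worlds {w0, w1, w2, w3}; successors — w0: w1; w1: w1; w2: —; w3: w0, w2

The schema corresponds to partial functionality: ∀x ∀y ∀z (Rxy ∧ Rxz → y = z).
A: fails — w1 sees both w0 and w1.
B: fails — a sees both a and b.
C: ✓.
D: fails — w3 sees both w0 and w2.

C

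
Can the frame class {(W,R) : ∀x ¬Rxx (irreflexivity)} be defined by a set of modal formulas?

Modal frame validity is preserved under surjective bounded morphisms.
The 2-cycle (worlds s,t with s→t→s) is irreflexive, and the map sending every world to a single reflexive point • is a surjective bounded morphism (forth: every edge maps to (•,•); back: every world has a successor). So any modal formula valid on the 2-cycle is also valid on the reflexive point, which is not irreflexive.
So the class is not modally definable.

Not definable by any modal formula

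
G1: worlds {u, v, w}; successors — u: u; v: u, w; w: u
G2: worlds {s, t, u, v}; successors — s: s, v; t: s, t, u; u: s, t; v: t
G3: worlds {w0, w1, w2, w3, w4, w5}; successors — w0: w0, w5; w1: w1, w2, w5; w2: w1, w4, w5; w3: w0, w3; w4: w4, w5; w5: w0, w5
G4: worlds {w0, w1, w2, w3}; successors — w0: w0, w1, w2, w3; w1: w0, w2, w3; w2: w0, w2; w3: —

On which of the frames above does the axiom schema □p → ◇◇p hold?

G1, G2, G3

This is the axiom for a generalized confluence (Geach) condition; its first-order frame correspondent is ∀x ∃w (xRw ∧ xR²w).
G1: satisfies the condition.
G2: satisfies the condition.
G3: satisfies the condition.
G4: fails — at w3 but no w with w3Rw and w3R²w.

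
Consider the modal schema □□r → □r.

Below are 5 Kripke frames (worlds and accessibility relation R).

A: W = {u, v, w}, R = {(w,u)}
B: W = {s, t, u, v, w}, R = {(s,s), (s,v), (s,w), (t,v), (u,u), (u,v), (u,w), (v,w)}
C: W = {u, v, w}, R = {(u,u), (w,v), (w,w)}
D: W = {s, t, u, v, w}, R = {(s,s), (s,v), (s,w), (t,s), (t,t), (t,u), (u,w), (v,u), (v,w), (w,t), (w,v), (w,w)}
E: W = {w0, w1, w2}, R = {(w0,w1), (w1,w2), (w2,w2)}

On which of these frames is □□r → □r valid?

C

This is the axiom for density; its first-order frame correspondent is ∀x ∀y (Rxy → ∃z (Rxz ∧ Rzy)).
A: fails — Rwu but no z with Rwz and Rzu.
B: fails — Rtv but no z with Rtz and Rzv.
C: holds.
D: fails — Rvu but no z with Rvz and Rzu.
E: fails — Rw0w1 but no z with Rw0z and Rzw1.
Valid on: C.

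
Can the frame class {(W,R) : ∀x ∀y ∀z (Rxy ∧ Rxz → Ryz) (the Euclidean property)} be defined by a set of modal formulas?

This is a Sahlqvist condition; the 5 axiom ◇r → □◇r defines it.
Suppose ◇r→□◇r is valid. Take Rxy, Rxz and set V(r)={y}. Then ◇r at x, so □◇r at x, so ◇r at z, so some w with Rzw has r; w=y, i.e. Rzy. By symmetry of the argument, Ryz.

Yes — defined by ◇r → □◇r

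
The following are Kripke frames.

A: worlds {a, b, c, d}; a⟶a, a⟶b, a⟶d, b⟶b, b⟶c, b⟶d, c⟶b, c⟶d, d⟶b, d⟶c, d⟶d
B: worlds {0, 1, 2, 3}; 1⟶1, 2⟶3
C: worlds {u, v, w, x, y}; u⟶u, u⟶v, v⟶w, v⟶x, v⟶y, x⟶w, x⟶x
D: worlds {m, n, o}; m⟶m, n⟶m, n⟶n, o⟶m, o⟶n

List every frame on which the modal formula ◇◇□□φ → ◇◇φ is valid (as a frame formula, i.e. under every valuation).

A, B, D

The schema corresponds to a generalized confluence (Geach) condition: ∀x ∀y (xR²y → ∃w (yR²w ∧ xR²w)).
A: ✓.
B: ✓.
C: fails — uR²w but no t with wR²t and uR²t.
D: ✓.
Valid on: A, B, D.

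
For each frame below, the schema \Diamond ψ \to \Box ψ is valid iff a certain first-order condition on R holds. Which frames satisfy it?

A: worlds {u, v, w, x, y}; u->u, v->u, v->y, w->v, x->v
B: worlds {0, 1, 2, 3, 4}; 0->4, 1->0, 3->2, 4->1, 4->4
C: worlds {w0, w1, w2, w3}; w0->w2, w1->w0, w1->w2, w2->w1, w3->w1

The schema corresponds to partial functionality: \forall x \forall y \forall z (Rxy \wedge Rxz \to y = z).
A: fails — v sees both u and y.
B: fails — 4 sees both 1 and 4.
C: fails — w1 sees both w0 and w2.

none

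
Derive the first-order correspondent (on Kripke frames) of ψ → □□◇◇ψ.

This is a Sahlqvist (Geach-type) schema ◇^0□^0ψ → □^2◇^2ψ.
Minimal-valuation argument: fix x; take any y with xR^0y and any z with xR^2z. Set V(ψ) to the set of worlds R-reachable from y in exactly 0 steps. Then □^0ψ holds at y, so the antecedent holds at x; validity forces ◇^2ψ at z, giving a w with zR^2w and yR^0w.
First-order correspondent: ∀x ∀z (xR²z → ∃w (x = w ∧ zR²w)).

∀x ∀z (xR²z → ∃w (x = w ∧ zR²w))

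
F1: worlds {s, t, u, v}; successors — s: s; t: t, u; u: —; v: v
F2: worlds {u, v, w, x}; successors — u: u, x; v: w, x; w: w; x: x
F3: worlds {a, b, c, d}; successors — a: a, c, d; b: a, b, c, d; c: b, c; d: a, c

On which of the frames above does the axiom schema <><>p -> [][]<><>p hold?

F3

Frame correspondent (Sahlqvist): forall x forall y forall z ((x R^2 y & x R^2 z) -> exists w (y = w & z R^2 w)) — i.e. a generalized confluence (Geach) condition.
F1: fails — tR²t, tR²u but no w with t=w and uR²w.
F2: fails — uR²u, uR²x but no t with u=t and xR²t.
F3: satisfies the condition.
Valid on: F3.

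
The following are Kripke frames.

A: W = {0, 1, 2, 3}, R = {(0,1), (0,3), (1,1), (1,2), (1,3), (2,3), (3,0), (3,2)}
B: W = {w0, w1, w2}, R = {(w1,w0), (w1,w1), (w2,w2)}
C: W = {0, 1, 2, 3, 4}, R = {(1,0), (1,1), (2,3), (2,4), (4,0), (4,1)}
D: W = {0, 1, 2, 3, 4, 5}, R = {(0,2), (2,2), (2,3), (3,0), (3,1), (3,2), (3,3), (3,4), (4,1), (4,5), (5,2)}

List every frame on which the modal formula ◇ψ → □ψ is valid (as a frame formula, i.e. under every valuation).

The schema corresponds to partial functionality: ∀x ∀y ∀z (Rxy ∧ Rxz → y = z).
A: fails — 0 sees both 1 and 3.
B: fails — w1 sees both w0 and w1.
C: fails — 1 sees both 0 and 1.
D: fails — 2 sees both 2 and 3.

none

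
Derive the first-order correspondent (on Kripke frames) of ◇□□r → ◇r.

∀x ∀y (xRy → ∃w (yR²w ∧ xRw))

This is a Sahlqvist (Geach-type) schema ◇^1□^2r → □^0◇^1r.
First-order correspondent: ∀x ∀y (xRy → ∃w (yR²w ∧ xRw)).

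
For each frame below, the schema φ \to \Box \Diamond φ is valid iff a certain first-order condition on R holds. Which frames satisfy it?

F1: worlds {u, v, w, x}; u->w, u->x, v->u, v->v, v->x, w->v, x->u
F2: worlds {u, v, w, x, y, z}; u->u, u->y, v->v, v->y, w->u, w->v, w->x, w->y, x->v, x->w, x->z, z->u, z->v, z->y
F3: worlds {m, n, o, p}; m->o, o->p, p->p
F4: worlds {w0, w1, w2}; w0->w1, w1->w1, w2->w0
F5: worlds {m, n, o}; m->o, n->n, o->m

Frame correspondent (Sahlqvist): \forall x \forall y (Rxy \to Ryx) — i.e. symmetry.
F1: fails — Ruw but not Rwu.
F2: fails — Rwu but not Ruw.
F3: fails — Rop but not Rpo.
F4: fails — Rw0w1 but not Rw1w0.
F5: holds.

F5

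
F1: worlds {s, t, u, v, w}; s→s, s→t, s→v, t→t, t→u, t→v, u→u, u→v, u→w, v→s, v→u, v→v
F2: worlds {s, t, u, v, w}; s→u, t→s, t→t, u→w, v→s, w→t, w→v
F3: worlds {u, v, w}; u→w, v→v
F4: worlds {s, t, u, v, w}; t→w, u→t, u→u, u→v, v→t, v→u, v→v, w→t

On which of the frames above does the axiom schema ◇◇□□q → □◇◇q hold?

F3

The schema corresponds to a generalized confluence (Geach) condition: ∀x ∀y ∀z ((xR²y ∧ xRz) → ∃w (yR²w ∧ zR²w)).
F1: fails — tR²w, tRt but no w* with wR²w* and tR²w*.
F2: fails — tR²s, tRt but no w* with sR²w* and tR²w*.
F3: holds.
F4: fails — tR²t, tRw but no w* with tR²w* and wR²w*.
Valid on: F3.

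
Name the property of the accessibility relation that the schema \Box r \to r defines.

Suppose □r→r is valid. At any x set V(r)={w : Rxw}. Then □r holds at x, so r holds at x, i.e. Rxx.

reflexivity: \forall x Rxx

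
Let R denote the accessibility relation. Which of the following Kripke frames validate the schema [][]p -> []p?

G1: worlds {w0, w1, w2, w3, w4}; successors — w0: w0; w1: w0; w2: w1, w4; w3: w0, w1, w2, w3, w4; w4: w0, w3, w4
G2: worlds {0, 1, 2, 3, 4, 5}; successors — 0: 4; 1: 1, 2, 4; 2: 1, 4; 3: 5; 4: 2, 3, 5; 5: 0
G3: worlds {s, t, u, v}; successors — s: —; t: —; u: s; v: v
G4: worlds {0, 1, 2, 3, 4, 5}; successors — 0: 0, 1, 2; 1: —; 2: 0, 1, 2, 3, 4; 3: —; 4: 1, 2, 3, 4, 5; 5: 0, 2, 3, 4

G4

The schema corresponds to density: forall x forall y (Rxy -> exists z (Rxz & Rzy)).
G1: fails — Rw2w1 but no z with Rw2z and Rzw1.
G2: fails — R43 but no z with R4z and Rz3.
G3: fails — Rus but no z with Ruz and Rzs.
G4: ✓.
Valid on: G4.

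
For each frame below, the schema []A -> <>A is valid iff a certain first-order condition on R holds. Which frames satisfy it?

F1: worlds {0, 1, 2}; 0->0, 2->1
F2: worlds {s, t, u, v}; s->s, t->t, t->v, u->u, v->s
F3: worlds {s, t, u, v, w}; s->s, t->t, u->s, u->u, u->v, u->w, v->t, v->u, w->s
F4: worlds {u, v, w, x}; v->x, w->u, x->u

F2, F3

This is the axiom for seriality; its first-order frame correspondent is forall x exists y Rxy.
F1: fails — world 1 has no successor.
F2: condition met.
F3: condition met.
F4: fails — world u has no successor.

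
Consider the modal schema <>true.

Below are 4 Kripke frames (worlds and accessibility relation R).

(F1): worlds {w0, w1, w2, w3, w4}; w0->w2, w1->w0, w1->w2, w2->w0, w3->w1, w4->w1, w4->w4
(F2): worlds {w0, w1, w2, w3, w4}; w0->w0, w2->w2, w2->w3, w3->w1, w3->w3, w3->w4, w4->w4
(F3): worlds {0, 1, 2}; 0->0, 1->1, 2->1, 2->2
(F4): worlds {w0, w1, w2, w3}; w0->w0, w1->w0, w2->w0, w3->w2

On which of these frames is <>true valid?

(F1), (F3), (F4)

Frame correspondent (Sahlqvist): forall x exists y Rxy — i.e. seriality.
(F1): condition met.
(F2): fails — world w1 has no successor.
(F3): condition met.
(F4): condition met.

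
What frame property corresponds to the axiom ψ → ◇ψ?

Replacing ψ by ¬ψ and contraposing gives the equivalent schema □ψ → ψ.
Suppose □ψ→ψ is valid. At any x set V(ψ)={w : Rxw}. Then □ψ holds at x, so ψ holds at x, i.e. Rxx.
Conversely, any frame satisfying ∀x Rxx validates the schema.
Frame condition: ∀x Rxx.

reflexivity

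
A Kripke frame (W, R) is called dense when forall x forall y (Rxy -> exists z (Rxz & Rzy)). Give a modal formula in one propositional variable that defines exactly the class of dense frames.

□□s → □s

The condition is density. The C4 schema □□s → □s defines it.
Suppose □□s→□s is valid. Take Rxy and set V(s)={w : xR²w}. Then □□s at x, so □s at x, so s at y, i.e. ∃z(Rxz∧Rzy).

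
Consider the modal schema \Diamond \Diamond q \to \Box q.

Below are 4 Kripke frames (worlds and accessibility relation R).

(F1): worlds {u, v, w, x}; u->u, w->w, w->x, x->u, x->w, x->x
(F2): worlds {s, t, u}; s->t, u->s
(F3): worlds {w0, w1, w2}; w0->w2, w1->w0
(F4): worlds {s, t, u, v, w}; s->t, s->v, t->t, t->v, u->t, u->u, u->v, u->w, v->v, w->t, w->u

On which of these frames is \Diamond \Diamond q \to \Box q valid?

none

Frame correspondent (Sahlqvist): \forall x \forall y \forall z ((x R^2 y \wedge xRz) \to \exists w (y = w \wedge z = w)) — i.e. a generalized confluence (Geach) condition.
(F1): fails — wR²u, wRw but u ≠ w.
(F2): fails — uR²t, uRs but t ≠ s.
(F3): fails — w1R²w2, w1Rw0 but w2 ≠ w0.
(F4): fails — sR²t, sRv but t ≠ v.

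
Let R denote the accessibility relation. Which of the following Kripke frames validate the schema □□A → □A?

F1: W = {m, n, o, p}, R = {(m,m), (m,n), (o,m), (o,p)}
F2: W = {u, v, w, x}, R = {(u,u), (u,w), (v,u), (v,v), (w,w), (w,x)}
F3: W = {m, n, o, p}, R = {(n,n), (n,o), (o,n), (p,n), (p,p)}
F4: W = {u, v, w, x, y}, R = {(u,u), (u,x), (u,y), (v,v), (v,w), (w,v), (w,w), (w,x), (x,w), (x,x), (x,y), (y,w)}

The schema corresponds to density: ∀x ∀y (Rxy → ∃z (Rxz ∧ Rzy)).
F1: fails — Rop but no z with Roz and Rzp.
F2: condition met.
F3: condition met.
F4: condition met.
Valid on: F2, F3, F4.

F2, F3, F4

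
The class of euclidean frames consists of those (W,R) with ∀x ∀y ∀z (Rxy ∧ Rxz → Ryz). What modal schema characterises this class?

This is the Euclidean property; the standard corresponding axiom is 5: ◇q → □◇q.
Suppose ◇q→□◇q is valid. Take Rxy, Rxz and set V(q)={y}. Then ◇q at x, so □◇q at x, so ◇q at z, so some w with Rzw has q; w=y, i.e. Rzy. By symmetry of the argument, Ryz.

◇q → □◇q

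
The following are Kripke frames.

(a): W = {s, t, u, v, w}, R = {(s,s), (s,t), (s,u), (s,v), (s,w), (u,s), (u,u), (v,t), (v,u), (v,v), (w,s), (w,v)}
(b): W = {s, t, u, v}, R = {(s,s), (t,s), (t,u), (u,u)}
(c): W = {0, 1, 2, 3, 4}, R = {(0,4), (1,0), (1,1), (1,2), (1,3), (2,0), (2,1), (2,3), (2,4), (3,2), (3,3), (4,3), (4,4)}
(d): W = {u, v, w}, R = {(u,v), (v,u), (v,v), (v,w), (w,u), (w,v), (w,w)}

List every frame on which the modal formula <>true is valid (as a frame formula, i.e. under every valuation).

The schema corresponds to seriality: forall x exists y Rxy.
(a): fails — world t has no successor.
(b): fails — world v has no successor.
(c): satisfies the condition.
(d): satisfies the condition.

(c), (d)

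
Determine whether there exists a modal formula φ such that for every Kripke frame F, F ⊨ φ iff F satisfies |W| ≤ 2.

If a class were modally definable it would be closed under disjoint unions (Goldblatt–Thomason).
Any modal formula valid on each of 3 disjoint one-world frames is valid on their disjoint union (validity is preserved under disjoint unions). Each one-world frame has |W|=1≤2, but the union has |W|=3.
So no modal formula (or set of formulas) defines exactly the |W|≤2 frames.

No — not modally definable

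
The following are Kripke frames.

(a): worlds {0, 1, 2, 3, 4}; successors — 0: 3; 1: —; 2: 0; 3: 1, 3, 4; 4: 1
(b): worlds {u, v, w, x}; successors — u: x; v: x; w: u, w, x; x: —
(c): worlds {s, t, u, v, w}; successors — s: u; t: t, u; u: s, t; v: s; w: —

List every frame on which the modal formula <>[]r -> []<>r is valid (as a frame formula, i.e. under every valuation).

The schema corresponds to convergence: forall x forall y forall z (Rxy & Rxz -> exists w (Ryw & Rzw)).
(a): fails — R34 and R31 but 4 and 1 have no common successor.
(b): fails — Rux and Rux but x and x have no common successor.
(c): holds.

(c)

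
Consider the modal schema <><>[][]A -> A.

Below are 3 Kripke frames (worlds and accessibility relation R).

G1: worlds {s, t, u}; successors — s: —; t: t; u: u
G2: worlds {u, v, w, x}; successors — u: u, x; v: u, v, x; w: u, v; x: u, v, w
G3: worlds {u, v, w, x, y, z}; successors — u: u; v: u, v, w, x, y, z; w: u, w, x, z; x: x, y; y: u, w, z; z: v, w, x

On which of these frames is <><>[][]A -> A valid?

G1

The schema corresponds to a generalized confluence (Geach) condition: forall x forall y (x R^2 y -> exists w (y R^2 w & x = w)).
G1: ✓.
G2: fails — wR²x but no t with xR²t and w=t.
G3: fails — vR²u but no t with uR²t and v=t.
Valid on: G1.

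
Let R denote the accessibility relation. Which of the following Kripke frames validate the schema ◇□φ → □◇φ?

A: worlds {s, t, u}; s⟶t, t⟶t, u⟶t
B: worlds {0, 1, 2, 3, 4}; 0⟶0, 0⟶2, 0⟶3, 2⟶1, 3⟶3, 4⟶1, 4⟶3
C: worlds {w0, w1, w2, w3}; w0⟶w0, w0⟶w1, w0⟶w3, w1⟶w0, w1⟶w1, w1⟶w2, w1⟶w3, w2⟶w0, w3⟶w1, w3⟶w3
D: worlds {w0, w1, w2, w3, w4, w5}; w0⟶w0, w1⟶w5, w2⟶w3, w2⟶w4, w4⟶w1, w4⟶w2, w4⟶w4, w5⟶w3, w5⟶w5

A

The schema corresponds to convergence: ∀x ∀y ∀z (Rxy ∧ Rxz → ∃w (Ryw ∧ Rzw)).
A: condition met.
B: fails — R00 and R02 but 0 and 2 have no common successor.
C: fails — Rw1w2 and Rw1w3 but w2 and w3 have no common successor.
D: fails — Rw2w4 and Rw2w3 but w4 and w3 have no common successor.
Valid on: A.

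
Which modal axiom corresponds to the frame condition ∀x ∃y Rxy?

□s → ◇s

A defining formula is □s → ◇s (the D axiom).
Suppose □s→◇s is valid. At any x set V(s)=W. Then □s at x, so ◇s at x, so x has a successor.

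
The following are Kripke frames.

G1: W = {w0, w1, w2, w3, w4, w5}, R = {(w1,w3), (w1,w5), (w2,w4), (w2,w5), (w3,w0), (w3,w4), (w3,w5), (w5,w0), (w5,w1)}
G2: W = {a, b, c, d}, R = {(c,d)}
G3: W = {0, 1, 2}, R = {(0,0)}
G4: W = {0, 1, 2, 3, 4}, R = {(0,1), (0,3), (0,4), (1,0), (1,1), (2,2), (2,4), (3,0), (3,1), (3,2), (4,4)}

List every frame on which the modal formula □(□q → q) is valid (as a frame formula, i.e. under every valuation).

Frame correspondent (Sahlqvist): ∀x ∀y (Rxy → Ryy) — i.e. shift-reflexivity.
G1: fails — Rw1w5 but not Rw5w5.
G2: fails — Rcd but not Rdd.
G3: holds.
G4: fails — R10 but not R00.
Valid on: G3.

G3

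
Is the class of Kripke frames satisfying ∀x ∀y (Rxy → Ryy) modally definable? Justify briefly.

Yes: it is shift-reflexivity, defined by the T□ schema □(□p → p).

Yes — defined by □(□p → p)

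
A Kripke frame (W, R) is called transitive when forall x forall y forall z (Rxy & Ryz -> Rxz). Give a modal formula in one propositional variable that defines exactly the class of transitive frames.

A defining formula is □r → □□r (the 4 axiom).
Suppose □r→□□r is valid. Take Rxy, Ryz and set V(r)={w : Rxw}. Then □r at x, so □□r at x, so □r at y, so r at z, i.e. Rxz.

□r → □□r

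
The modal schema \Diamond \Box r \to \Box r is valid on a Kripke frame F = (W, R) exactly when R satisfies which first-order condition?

Replacing r by ¬r and contraposing gives the equivalent schema ◇r → □◇r.
Suppose ◇r→□◇r is valid. Take Rxy, Rxz and set V(r)={y}. Then ◇r at x, so □◇r at x, so ◇r at z, so some w with Rzw has r; w=y, i.e. Rzy. By symmetry of the argument, Ryz.
The converse is a direct semantic check.
So the correspondent is the Euclidean property.

the Euclidean property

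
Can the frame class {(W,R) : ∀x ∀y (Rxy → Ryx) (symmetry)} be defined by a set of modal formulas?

The condition is symmetry. A defining modal formula is r → □◇r.
Suppose r→□◇r is valid. Take Rxy and set V(r)={x}. Then r at x, so □◇r at x, so ◇r at y, so some z with Ryz has r; z=x, i.e. Ryx.

Definable; r → □◇r defines it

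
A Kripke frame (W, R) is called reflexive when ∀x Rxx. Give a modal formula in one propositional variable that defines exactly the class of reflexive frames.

The condition is reflexivity. The T schema □p → p defines it.
Suppose □p→p is valid. At any x set V(p)={w : Rxw}. Then □p holds at x, so p holds at x, i.e. Rxx.

□p → p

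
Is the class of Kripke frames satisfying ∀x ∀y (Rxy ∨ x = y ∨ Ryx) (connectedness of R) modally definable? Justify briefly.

If a class were modally definable it would be closed under disjoint unions (Goldblatt–Thomason).
Take 4 disjoint single-world reflexive frames: each is trivially connected, but their disjoint union has 4 worlds with no edge between distinct components, so it is not connected.
So no modal formula (or set of formulas) defines exactly the connected frames.

No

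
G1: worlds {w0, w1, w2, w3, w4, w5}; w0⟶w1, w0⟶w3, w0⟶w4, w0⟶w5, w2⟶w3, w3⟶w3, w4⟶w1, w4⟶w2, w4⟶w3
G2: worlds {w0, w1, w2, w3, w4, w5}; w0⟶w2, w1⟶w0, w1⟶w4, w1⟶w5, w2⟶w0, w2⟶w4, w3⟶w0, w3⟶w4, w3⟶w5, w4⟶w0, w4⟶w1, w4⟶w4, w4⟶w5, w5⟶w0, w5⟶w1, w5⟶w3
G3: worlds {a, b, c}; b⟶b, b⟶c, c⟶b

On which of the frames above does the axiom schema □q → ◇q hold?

G2

Frame correspondent (Sahlqvist): ∀x ∃y Rxy — i.e. seriality.
G1: fails — world w1 has no successor.
G2: ✓.
G3: fails — world a has no successor.
Valid on: G2.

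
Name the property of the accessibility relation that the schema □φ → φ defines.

Reflexivity

Suppose □φ→φ is valid. At any x set V(φ)={w : Rxw}. Then □φ holds at x, so φ holds at x, i.e. Rxx.
Conversely, any frame satisfying ∀x Rxx validates the schema.
Frame condition: ∀x Rxx.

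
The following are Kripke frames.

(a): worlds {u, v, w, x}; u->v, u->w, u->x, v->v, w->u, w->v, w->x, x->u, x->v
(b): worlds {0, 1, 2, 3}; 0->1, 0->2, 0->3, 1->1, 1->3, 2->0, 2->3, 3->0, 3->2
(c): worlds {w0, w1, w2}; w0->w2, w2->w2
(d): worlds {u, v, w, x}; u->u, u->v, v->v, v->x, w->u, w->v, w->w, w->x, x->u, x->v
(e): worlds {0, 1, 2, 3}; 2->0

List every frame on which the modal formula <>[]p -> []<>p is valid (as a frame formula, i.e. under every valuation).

(a), (c), (d)

Frame correspondent (Sahlqvist): forall x forall y forall z (Rxy & Rxz -> exists w (Ryw & Rzw)) — i.e. convergence.
(a): satisfies the condition.
(b): fails — R01 and R03 but 1 and 3 have no common successor.
(c): satisfies the condition.
(d): satisfies the condition.
(e): fails — R20 and R20 but 0 and 0 have no common successor.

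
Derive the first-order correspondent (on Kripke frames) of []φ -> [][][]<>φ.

This is a Sahlqvist (Geach-type) schema ◇^0□^1φ → □^3◇^1φ.
First-order correspondent: forall x forall z (x R^3 z -> exists w (xRw & zRw)).

forall x forall z (x R^3 z -> exists w (xRw & zRw))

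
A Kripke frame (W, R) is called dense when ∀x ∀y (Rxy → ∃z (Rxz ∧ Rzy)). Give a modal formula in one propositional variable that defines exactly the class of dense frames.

□□q → □q

The condition is density. The C4 schema □□q → □q defines it.
Suppose □□q→□q is valid. Take Rxy and set V(q)={w : xR²w}. Then □□q at x, so □q at x, so q at y, i.e. ∃z(Rxz∧Rzy).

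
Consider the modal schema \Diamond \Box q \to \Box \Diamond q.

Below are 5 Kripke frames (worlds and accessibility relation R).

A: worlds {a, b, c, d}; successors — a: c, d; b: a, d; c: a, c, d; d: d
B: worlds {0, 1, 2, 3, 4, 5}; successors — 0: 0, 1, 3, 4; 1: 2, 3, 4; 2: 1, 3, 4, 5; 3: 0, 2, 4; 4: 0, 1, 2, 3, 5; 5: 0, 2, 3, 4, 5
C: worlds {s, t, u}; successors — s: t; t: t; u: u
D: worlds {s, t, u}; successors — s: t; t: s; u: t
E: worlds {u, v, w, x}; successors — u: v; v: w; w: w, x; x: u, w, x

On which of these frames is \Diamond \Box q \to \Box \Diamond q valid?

A, B, C, D

The schema corresponds to convergence: \forall x \forall y \forall z (Rxy \wedge Rxz \to \exists w (Ryw \wedge Rzw)).
A: ✓.
B: ✓.
C: ✓.
D: ✓.
E: fails — Rxw and Rxu but w and u have no common successor.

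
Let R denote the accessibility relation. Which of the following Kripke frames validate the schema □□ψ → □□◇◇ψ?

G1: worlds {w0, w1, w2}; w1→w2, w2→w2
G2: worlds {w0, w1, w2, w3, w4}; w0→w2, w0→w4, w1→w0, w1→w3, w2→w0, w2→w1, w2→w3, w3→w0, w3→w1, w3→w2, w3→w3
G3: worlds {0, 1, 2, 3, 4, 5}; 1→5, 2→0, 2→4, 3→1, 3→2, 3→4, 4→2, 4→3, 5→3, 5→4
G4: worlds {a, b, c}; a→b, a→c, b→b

Frame correspondent (Sahlqvist): ∀x ∀z (xR²z → ∃w (xR²w ∧ zR²w)) — i.e. a generalized confluence (Geach) condition.
G1: satisfies the condition.
G2: fails — w1R²w4 but no w with w1R²w and w4R²w.
G3: fails — 3R²0 but no w with 3R²w and 0R²w.
G4: satisfies the condition.

G1, G4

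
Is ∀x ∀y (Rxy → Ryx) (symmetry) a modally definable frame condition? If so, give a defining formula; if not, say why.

This is a Sahlqvist condition; the B axiom p → □◇p defines it.

Yes — defined by p → □◇p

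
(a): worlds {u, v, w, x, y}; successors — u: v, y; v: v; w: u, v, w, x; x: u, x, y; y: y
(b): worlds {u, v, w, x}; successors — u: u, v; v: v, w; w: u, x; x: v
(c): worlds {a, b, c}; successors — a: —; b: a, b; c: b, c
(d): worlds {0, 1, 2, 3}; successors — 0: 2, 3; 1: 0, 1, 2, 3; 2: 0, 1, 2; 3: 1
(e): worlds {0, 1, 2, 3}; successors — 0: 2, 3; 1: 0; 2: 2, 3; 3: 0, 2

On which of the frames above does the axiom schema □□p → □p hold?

The schema corresponds to density: ∀x ∀y (Rxy → ∃z (Rxz ∧ Rzy)).
(a): condition met.
(b): fails — Rwx but no z with Rwz and Rzx.
(c): condition met.
(d): fails — R03 but no z with R0z and Rz3.
(e): fails — R10 but no z with R1z and Rz0.

(a), (c)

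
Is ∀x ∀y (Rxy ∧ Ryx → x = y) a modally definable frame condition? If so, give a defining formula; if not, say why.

If a class were modally definable it would be closed under surjective bounded morphisms (Goldblatt–Thomason).
The 8-cycle (worlds a,b,c,d,e,f,g,h with a→b→c→d→e→f→g→h→a) is antisymmetric. Sending even-indexed worlds to s and odd-indexed worlds to t is a surjective bounded morphism onto the two-world frame with s↔t, which is not antisymmetric.
So no modal formula (or set of formulas) defines exactly the antisymmetric frames.

Not modally definable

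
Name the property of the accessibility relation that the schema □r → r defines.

reflexivity: ∀x Rxx

Suppose □r→r is valid. At any x set V(r)={w : Rxw}. Then □r holds at x, so r holds at x, i.e. Rxx.
The converse is a direct semantic check.
So the correspondent is reflexivity.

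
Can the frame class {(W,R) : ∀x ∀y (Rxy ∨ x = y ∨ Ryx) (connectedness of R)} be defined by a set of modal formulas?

Modal frame validity is preserved under disjoint unions.
Take 4 disjoint single-world reflexive frames: each is trivially connected, but their disjoint union has 4 worlds with no edge between distinct components, so it is not connected.
Hence connectedness of R is not modally definable.

No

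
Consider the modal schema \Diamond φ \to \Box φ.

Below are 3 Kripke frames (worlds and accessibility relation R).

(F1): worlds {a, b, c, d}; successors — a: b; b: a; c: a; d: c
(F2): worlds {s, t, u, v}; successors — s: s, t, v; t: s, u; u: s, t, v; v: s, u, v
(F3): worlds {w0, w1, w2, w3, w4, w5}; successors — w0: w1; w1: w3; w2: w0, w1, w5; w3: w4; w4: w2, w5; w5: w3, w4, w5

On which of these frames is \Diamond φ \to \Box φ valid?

(F1)

This is the axiom for partial functionality; its first-order frame correspondent is \forall x \forall y \forall z (Rxy \wedge Rxz \to y = z).
(F1): satisfies the condition.
(F2): fails — s sees both s and t.
(F3): fails — w2 sees both w0 and w1.
Valid on: (F1).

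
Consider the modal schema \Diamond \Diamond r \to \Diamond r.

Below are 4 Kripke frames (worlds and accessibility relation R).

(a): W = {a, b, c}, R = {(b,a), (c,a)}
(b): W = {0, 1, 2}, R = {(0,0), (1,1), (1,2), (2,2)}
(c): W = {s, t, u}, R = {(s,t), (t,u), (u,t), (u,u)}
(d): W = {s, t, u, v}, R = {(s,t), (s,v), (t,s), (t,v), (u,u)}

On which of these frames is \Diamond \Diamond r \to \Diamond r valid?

This is the axiom for transitivity; its first-order frame correspondent is \forall x \forall y \forall z (Rxy \wedge Ryz \to Rxz).
(a): satisfies the condition.
(b): satisfies the condition.
(c): fails — Rtu and Rut but not Rtt.
(d): fails — Rts and Rst but not Rtt.
Valid on: (a), (b).

(a), (b)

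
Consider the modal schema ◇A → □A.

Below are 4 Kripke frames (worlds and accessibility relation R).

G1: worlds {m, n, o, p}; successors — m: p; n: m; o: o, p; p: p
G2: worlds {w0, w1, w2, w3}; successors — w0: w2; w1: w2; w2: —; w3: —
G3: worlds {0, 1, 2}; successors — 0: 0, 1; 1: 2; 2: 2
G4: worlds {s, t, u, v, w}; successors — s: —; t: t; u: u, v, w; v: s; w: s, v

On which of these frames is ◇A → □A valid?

G2

This is the axiom for partial functionality; its first-order frame correspondent is ∀x ∀y ∀z (Rxy ∧ Rxz → y = z).
G1: fails — o sees both o and p.
G2: ✓.
G3: fails — 0 sees both 0 and 1.
G4: fails — u sees both u and v.
Valid on: G2.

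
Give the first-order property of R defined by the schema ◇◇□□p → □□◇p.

This is a Sahlqvist (Geach-type) schema ◇^2□^2p → □^2◇^1p.
First-order correspondent: ∀x ∀y ∀z ((xR²y ∧ xR²z) → ∃w (yR²w ∧ zRw)).

∀x ∀y ∀z ((xR²y ∧ xR²z) → ∃w (yR²w ∧ zRw))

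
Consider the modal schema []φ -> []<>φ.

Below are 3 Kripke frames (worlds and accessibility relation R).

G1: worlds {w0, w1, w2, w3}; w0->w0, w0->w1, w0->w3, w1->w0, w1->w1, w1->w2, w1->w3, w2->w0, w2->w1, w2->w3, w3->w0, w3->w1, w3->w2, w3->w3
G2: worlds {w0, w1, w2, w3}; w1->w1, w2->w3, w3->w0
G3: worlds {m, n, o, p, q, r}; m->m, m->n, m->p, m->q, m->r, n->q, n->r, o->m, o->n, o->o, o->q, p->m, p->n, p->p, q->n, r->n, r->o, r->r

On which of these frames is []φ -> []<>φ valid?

This is the axiom for a generalized confluence (Geach) condition; its first-order frame correspondent is forall x forall z (xRz -> exists w (xRw & zRw)).
G1: condition met.
G2: fails — w2Rw3 but no w with w2Rw and w3Rw.
G3: fails — nRq but no w with nRw and qRw.
Valid on: G1.

G1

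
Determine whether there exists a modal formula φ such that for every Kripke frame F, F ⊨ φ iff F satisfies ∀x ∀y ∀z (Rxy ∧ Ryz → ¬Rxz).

No — not modally definable

Modal frame validity is preserved under surjective bounded morphisms.
The 7-cycle (worlds a,b,c,d,e,f,g with a→b→c→d→e→f→g→a) is intransitive. Mapping every world to a single reflexive point • is a surjective bounded morphism; the reflexive point is not intransitive (R••∧R•• but R••).
So the class is not modally definable.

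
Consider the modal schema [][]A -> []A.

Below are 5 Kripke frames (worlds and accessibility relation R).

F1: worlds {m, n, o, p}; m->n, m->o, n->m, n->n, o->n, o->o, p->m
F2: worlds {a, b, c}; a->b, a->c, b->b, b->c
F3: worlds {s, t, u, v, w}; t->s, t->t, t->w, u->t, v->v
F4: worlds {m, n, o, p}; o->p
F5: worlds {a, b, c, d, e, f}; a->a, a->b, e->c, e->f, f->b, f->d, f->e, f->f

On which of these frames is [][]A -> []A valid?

F2, F3

This is the axiom for density; its first-order frame correspondent is forall x forall y (Rxy -> exists z (Rxz & Rzy)).
F1: fails — Rpm but no z with Rpz and Rzm.
F2: holds.
F3: holds.
F4: fails — Rop but no z with Roz and Rzp.
F5: fails — Rec but no z with Rez and Rzc.
Valid on: F2, F3.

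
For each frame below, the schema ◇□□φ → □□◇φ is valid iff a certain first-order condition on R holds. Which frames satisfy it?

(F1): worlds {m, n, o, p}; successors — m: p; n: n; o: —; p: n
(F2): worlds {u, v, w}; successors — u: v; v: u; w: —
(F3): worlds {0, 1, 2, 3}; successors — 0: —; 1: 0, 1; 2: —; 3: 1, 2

(F1), (F2)

This is the axiom for a generalized confluence (Geach) condition; its first-order frame correspondent is ∀x ∀y ∀z ((xRy ∧ xR²z) → ∃w (yR²w ∧ zRw)).
(F1): ✓.
(F2): ✓.
(F3): fails — 1R0, 1R²0 but no w with 0R²w and 0Rw.
Valid on: (F1), (F2).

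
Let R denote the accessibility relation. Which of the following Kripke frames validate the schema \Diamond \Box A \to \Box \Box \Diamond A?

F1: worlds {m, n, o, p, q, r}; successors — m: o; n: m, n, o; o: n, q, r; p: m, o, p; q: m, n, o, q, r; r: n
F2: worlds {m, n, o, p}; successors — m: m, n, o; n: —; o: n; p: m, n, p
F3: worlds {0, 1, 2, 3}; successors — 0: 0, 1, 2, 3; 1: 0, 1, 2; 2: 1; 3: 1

F3

Frame correspondent (Sahlqvist): \forall x \forall y \forall z ((xRy \wedge x R^2 z) \to \exists w (yRw \wedge zRw)) — i.e. a generalized confluence (Geach) condition.
F1: fails — nRm, nR²o but no w with mRw and oRw.
F2: fails — mRm, mR²n but no w with mRw and nRw.
F3: ✓.
Valid on: F3.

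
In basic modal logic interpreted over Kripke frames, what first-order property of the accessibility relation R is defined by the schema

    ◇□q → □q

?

Equivalently (dual form): ◇q → □◇q.
Suppose ◇q→□◇q is valid. Take Rxy, Rxz and set V(q)={y}. Then ◇q at x, so □◇q at x, so ◇q at z, so some w with Rzw has q; w=y, i.e. Rzy. By symmetry of the argument, Ryz.

the Euclidean property: ∀x ∀y ∀z (Rxy ∧ Rxz → Ryz)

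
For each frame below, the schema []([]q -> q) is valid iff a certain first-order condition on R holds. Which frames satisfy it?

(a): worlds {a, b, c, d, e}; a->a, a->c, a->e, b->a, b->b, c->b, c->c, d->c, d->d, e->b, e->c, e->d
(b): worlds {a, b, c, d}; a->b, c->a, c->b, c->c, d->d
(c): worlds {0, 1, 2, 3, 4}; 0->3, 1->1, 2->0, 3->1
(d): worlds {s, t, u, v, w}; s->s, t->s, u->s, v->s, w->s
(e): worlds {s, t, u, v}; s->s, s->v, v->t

Frame correspondent (Sahlqvist): forall x forall y (Rxy -> Ryy) — i.e. shift-reflexivity.
(a): fails — Rae but not Ree.
(b): fails — Rab but not Rbb.
(c): fails — R20 but not R00.
(d): condition met.
(e): fails — Rsv but not Rvv.

(d)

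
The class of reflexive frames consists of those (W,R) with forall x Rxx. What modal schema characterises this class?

A defining formula is □q → q (the T axiom).
Suppose □q→q is valid. At any x set V(q)={w : Rxw}. Then □q holds at x, so q holds at x, i.e. Rxx.

□q → q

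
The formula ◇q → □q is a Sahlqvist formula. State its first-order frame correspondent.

Suppose ◇q→□q is valid. Take Rxy, Rxz and set V(q)={y}. Then ◇q at x, so □q at x, so q at z, i.e. z=y.
Conversely, on a frame with partial functionality the schema holds at every world under every valuation.
Frame condition: ∀x ∀y ∀z (Rxy ∧ Rxz → y = z).

partial functionality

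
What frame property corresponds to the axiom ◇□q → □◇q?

Convergence

Suppose ◇□q→□◇q is valid. Take Rxy, Rxz and set V(q)={w : Ryw}. Then □q at y so ◇□q at x, so □◇q at x, so ◇q at z, giving w with Rzw and Ryw.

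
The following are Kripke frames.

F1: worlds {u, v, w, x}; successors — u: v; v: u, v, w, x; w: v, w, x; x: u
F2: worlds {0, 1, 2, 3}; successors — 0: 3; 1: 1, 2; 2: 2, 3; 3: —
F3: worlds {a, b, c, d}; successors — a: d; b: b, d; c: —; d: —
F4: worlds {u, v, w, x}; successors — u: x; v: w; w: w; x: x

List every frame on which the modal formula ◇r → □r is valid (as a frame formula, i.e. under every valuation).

The schema corresponds to partial functionality: ∀x ∀y ∀z (Rxy ∧ Rxz → y = z).
F1: fails — v sees both u and v.
F2: fails — 1 sees both 1 and 2.
F3: fails — b sees both b and d.
F4: condition met.
Valid on: F4.

F4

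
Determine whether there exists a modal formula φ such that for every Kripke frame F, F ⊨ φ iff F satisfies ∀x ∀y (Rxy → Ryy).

This is a Sahlqvist condition; the T□ axiom □(□p → p) defines it.
Suppose □(□p→p) is valid. Take Rxy and set V(p)={w : Ryw}. Then at y, □p holds; since □(□p→p) at x, □p→p at y, so p at y, i.e. Ryy.

Yes — defined by □(□p → p)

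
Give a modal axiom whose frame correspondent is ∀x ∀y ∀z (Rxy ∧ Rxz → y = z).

◇s → □s

The condition is partial functionality. The CD schema ◇s → □s defines it.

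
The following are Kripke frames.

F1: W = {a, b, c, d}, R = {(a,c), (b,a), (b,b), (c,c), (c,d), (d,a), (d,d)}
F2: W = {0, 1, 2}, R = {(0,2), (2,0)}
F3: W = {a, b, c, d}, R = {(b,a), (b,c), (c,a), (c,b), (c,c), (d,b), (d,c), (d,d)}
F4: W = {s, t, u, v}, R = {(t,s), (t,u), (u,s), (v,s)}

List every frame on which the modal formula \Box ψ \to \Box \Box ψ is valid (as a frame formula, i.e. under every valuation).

F4

Frame correspondent (Sahlqvist): \forall x \forall y \forall z (Rxy \wedge Ryz \to Rxz) — i.e. transitivity.
F1: fails — Rcd and Rda but not Rca.
F2: fails — R20 and R02 but not R22.
F3: fails — Rbc and Rcb but not Rbb.
F4: satisfies the condition.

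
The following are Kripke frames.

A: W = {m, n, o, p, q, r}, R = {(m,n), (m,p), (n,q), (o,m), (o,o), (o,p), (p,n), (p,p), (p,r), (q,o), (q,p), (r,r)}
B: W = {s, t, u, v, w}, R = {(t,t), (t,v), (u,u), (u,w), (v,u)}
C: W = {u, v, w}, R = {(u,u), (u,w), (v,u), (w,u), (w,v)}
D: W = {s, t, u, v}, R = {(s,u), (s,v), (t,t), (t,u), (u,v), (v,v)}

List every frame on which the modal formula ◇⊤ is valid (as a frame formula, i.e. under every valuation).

A, C, D

The schema corresponds to seriality: ∀x ∃y Rxy.
A: condition met.
B: fails — world s has no successor.
C: condition met.
D: condition met.
Valid on: A, C, D.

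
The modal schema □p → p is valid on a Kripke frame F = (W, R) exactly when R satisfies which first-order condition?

Suppose □p→p is valid. At any x set V(p)={w : Rxw}. Then □p holds at x, so p holds at x, i.e. Rxx.

reflexivity: ∀x Rxx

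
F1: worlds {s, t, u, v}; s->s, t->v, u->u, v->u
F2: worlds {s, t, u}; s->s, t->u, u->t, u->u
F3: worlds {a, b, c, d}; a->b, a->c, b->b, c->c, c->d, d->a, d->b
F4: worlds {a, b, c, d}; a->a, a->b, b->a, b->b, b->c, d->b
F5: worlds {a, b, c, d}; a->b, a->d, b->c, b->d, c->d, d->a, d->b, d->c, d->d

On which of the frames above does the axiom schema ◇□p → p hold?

F2

The schema corresponds to symmetry: ∀x ∀y (Rxy → Ryx).
F1: fails — Rvu but not Ruv.
F2: holds.
F3: fails — Rcd but not Rdc.
F4: fails — Rbc but not Rcb.
F5: fails — Rbc but not Rcb.
Valid on: F2.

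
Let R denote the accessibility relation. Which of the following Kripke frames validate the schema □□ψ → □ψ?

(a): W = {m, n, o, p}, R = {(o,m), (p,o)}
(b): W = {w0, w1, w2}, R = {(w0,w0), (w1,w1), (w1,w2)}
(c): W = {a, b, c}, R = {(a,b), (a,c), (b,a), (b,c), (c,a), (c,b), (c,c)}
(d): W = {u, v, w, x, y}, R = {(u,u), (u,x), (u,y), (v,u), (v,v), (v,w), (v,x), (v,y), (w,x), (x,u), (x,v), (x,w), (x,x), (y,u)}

(b), (c), (d)

Frame correspondent (Sahlqvist): ∀x ∀y (Rxy → ∃z (Rxz ∧ Rzy)) — i.e. density.
(a): fails — Rom but no z with Roz and Rzm.
(b): holds.
(c): holds.
(d): holds.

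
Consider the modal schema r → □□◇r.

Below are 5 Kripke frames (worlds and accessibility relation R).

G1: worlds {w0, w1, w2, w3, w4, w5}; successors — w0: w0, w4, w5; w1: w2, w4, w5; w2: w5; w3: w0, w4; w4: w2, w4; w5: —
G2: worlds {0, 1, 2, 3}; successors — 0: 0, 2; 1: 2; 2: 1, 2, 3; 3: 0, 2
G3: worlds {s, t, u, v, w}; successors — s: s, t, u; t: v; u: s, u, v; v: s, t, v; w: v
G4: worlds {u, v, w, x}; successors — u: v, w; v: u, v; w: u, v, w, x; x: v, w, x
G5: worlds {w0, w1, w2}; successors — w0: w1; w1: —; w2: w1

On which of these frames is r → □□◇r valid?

The schema corresponds to a generalized confluence (Geach) condition: ∀x ∀z (xR²z → ∃w (x = w ∧ zRw)).
G1: fails — w0R²w2 but no w with w0=w and w2Rw.
G2: fails — 0R²1 but no w with 0=w and 1Rw.
G3: fails — sR²t but no w* with s=w* and tRw*.
G4: fails — uR²u but no t with u=t and uRt.
G5: condition met.

G5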